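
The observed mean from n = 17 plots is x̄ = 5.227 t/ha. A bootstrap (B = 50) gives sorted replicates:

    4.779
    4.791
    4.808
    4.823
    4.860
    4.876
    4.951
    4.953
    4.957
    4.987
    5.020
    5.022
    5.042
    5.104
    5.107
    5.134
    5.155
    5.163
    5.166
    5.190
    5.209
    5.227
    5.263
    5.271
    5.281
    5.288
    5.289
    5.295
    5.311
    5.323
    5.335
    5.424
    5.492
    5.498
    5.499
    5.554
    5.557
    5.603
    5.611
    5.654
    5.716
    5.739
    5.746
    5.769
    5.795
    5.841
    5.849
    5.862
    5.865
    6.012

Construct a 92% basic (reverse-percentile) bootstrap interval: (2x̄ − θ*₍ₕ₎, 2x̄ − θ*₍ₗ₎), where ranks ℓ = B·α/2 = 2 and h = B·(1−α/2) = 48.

(4.592, 5.663)

Percentile endpoints at ranks 2 and 48: θ*₍2₎ = 4.791, θ*₍48₎ = 5.862.
Basic interval reflects these around x̄:
  lower = 2 × 5.227 − 5.862 = 4.592
  upper = 2 × 5.227 − 4.791 = 5.663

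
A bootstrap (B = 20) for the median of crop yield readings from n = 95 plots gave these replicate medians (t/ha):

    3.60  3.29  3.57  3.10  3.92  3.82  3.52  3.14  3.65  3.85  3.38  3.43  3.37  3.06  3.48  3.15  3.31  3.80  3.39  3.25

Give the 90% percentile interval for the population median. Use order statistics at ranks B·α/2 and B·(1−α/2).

(3.06, 3.85)

Sorted replicates: 3.06, 3.10, 3.14, 3.15, 3.25, 3.29, 3.31, 3.37, 3.38, 3.39, 3.43, 3.48, 3.52, 3.57, 3.60, 3.65, 3.80, 3.82, 3.85, 3.92
α = 0.10; lower rank = 20 × 0.050 = 1; upper rank = 20 × 0.950 = 19.
The 1st smallest replicate is 3.06; the 19th is 3.85.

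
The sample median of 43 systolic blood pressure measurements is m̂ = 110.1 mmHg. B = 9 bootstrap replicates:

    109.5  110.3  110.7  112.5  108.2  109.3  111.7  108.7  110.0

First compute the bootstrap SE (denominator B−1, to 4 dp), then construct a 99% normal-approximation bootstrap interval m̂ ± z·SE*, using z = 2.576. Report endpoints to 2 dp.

(106.54, 113.66)

Mean of replicates = 110.1000; sum of squared deviations = 15.3000; SE* = √(15.3000/8) = 1.3829
Margin = 2.576 × 1.3829 = 3.562
Interval: 110.1 ± 3.562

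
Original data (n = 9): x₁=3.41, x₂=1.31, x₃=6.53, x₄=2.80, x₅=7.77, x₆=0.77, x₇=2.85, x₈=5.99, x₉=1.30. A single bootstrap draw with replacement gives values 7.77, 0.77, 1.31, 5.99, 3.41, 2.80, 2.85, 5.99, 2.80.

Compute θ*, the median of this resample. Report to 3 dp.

Sorted: 0.77, 1.31, 2.80, 2.80, 2.85, 3.41, 5.99, 5.99, 7.77
Median = middle value = 2.850

θ* = 2.850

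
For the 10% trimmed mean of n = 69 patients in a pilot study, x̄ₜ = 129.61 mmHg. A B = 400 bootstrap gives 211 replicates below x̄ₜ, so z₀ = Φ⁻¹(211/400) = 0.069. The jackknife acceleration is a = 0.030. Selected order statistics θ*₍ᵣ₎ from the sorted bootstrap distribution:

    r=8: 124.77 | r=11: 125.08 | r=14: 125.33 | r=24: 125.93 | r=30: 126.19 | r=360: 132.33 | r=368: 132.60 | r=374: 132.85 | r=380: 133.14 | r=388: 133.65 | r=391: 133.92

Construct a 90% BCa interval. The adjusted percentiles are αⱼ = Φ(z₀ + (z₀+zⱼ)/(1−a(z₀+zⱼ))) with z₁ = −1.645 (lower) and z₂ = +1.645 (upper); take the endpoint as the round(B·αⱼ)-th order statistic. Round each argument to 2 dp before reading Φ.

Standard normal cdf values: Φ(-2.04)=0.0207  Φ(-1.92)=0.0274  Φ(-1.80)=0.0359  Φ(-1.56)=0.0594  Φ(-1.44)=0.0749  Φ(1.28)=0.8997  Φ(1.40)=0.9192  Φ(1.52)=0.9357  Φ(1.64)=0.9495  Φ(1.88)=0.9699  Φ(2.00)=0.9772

(126.19, 133.65)

Lower: z₀ + z₁ = 0.069 + (-1.645) = -1.576; 1 − a(z₀+z₁) = 1 − (0.030)(-1.576) = 1.0473; argument = 0.069 + (-1.576)/1.0473 = -1.4359 → -1.44.
α₁ = Φ(-1.44) = 0.0749; rank = round(400 × 0.0749) = 30; θ*₍30₎ = 126.19.
Upper: z₀ + z₂ = 1.714; 1 − a(z₀+z₂) = 0.9486; argument = 1.8759 → 1.88; α₂ = 0.9699; rank = 388; θ*₍388₎ = 133.65.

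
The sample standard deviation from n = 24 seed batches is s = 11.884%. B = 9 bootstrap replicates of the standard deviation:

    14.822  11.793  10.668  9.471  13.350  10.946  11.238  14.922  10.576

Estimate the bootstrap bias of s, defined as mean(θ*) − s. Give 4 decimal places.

bias = +0.0922

mean(θ*) = (14.822 + 11.793 + 10.668 + 9.471 + 13.350 + 10.946 + 11.238 + 14.922 + 10.576) / 9 = 11.97622
bias = 11.97622 − 11.884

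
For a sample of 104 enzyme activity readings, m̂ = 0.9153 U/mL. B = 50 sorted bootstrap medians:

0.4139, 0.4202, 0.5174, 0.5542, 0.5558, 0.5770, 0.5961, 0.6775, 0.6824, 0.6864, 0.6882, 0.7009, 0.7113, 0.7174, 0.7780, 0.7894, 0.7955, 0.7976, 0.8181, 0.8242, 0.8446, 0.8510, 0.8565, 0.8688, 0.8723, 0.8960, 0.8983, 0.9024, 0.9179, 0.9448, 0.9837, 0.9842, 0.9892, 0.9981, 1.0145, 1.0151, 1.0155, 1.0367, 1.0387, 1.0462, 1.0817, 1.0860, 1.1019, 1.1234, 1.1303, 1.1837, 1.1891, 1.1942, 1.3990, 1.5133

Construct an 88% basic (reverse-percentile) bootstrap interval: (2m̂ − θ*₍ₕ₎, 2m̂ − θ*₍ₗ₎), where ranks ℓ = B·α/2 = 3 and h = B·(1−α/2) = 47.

(0.6415, 1.3132)

Percentile endpoints at ranks 3 and 47: θ*₍3₎ = 0.5174, θ*₍47₎ = 1.1891.
Basic interval reflects these around m̂:
  lower = 2 × 0.9153 − 1.1891 = 0.6415
  upper = 2 × 0.9153 − 0.5174 = 1.3132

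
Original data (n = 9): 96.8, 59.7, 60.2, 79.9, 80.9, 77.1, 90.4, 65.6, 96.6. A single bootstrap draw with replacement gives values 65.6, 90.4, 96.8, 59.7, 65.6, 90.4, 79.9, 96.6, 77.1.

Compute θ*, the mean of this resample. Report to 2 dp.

θ* = 80.23

Mean = (65.6 + 90.4 + 96.8 + 59.7 + 65.6 + 90.4 + 79.9 + 96.6 + 77.1) / 9 = 722.10 / 9 = 80.23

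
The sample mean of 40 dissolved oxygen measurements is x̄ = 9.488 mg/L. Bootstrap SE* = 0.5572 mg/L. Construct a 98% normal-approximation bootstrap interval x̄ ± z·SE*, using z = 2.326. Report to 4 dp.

Margin = 2.326 × 0.5572 = 1.29605
Interval: 9.488 ± 1.29605

(8.1920, 10.7840)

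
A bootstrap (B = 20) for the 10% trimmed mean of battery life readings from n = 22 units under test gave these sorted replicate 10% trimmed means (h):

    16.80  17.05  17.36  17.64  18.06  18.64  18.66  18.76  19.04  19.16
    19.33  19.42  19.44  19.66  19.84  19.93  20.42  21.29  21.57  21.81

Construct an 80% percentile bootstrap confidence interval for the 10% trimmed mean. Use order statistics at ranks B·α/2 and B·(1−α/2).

α = 0.20; lower rank = 20 × 0.100 = 2; upper rank = 20 × 0.900 = 18.
The 2nd smallest replicate is 17.05; the 18th is 21.29.

(17.05, 21.29)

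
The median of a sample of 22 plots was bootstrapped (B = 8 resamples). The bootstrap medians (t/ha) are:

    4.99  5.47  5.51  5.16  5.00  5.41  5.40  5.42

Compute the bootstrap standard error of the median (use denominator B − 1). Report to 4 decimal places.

SE* = 0.2121

Bootstrap SE is the standard deviation of the 8 replicate medians.
Mean of replicates: (4.99 + 5.47 + 5.51 + 5.16 + 5.00 + 5.41 + 5.40 + 5.42) / 8 = 42.36000 / 8 = 5.29500
Sum of squared deviations: (−0.30500)² + (+0.17500)² + (+0.21500)² + (−0.13500)² + (−0.29500)² + (+0.11500)² + (+0.10500)² + (+0.12500)² = 0.31500
Variance = 0.31500 / 7 = 0.04500
SE* = √0.04500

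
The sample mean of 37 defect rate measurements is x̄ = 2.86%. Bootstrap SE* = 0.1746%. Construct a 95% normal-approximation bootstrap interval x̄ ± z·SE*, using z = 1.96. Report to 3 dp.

Margin = 1.96 × 0.1746 = 0.3422
Interval: 2.86 ± 0.3422

(2.518, 3.202)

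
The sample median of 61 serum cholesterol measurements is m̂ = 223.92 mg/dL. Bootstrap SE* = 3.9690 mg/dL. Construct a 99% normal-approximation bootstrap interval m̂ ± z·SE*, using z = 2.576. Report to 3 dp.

Margin = 2.576 × 3.9690 = 10.2241
Interval: 223.92 ± 10.2241

(213.696, 234.144)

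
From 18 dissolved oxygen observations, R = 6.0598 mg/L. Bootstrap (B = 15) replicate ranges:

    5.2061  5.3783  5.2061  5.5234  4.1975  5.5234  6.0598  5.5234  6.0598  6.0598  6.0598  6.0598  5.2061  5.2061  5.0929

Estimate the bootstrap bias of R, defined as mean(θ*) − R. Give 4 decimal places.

mean(θ*) = (5.2061 + 5.3783 + 5.2061 + 5.5234 + 4.1975 + 5.5234 + 6.0598 + 5.5234 + 6.0598 + 6.0598 + 6.0598 + 6.0598 + 5.2061 + 5.2061 + 5.0929) / 15 = 5.49082
bias = 5.49082 − 6.0598

bias = −0.5690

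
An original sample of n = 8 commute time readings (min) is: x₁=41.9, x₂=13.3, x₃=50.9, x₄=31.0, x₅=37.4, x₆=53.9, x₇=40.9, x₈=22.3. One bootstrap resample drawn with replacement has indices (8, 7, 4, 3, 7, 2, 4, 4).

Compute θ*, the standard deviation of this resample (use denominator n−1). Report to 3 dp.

Resample values: 22.3, 40.9, 31.0, 50.9, 40.9, 13.3, 31.0, 31.0.
Mean = 32.6625; sum of squared deviations = 958.8987
s² = 958.8987 / 7 = 136.9855
s = √136.9855 = 11.704

θ* = 11.704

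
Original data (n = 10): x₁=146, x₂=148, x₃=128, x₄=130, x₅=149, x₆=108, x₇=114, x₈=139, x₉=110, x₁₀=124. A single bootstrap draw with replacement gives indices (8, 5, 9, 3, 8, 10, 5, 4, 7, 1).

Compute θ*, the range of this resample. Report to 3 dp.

Resample values: 139, 149, 110, 128, 139, 124, 149, 130, 114, 146.
Range = 149 − 110 = 39.000

θ* = 39.000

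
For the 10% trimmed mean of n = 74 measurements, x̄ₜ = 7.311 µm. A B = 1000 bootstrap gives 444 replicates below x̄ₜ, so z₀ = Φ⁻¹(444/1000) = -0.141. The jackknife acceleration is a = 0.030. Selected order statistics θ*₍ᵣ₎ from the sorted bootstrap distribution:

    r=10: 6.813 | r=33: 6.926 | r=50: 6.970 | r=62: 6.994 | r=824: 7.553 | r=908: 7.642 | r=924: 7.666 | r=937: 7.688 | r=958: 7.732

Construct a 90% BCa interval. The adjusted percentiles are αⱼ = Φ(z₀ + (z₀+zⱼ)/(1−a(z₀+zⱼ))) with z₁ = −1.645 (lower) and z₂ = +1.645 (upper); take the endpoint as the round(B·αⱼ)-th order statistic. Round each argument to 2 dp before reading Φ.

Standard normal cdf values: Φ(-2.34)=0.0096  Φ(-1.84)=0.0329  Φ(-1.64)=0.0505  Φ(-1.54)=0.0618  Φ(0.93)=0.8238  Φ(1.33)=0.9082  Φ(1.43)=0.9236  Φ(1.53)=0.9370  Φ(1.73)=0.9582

Lower: z₀ + z₁ = -0.141 + (-1.645) = -1.786; 1 − a(z₀+z₁) = 1 − (0.030)(-1.786) = 1.0536; argument = -0.141 + (-1.786)/1.0536 = -1.8362 → -1.84.
α₁ = Φ(-1.84) = 0.0329; rank = round(1000 × 0.0329) = 33; θ*₍33₎ = 6.926.
Upper: z₀ + z₂ = 1.504; 1 − a(z₀+z₂) = 0.9549; argument = 1.4341 → 1.43; α₂ = 0.9236; rank = 924; θ*₍924₎ = 7.666.

(6.926, 7.666)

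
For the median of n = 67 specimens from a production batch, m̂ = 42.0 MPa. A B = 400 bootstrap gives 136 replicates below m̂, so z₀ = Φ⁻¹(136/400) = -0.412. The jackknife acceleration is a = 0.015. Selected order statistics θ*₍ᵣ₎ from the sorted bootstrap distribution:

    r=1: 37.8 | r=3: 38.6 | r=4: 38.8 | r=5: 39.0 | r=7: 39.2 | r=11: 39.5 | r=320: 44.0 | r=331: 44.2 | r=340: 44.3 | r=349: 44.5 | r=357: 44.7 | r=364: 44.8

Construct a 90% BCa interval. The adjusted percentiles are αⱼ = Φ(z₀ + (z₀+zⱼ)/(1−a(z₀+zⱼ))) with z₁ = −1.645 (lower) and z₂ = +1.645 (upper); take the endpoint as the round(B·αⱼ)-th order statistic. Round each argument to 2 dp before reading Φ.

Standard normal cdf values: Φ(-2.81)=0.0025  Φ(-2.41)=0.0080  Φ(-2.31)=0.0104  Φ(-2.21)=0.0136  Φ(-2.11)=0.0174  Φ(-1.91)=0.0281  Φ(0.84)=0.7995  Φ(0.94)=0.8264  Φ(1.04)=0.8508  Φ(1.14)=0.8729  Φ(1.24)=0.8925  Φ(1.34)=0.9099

Lower: z₀ + z₁ = -0.412 + (-1.645) = -2.057; 1 − a(z₀+z₁) = 1 − (0.015)(-2.057) = 1.0309; argument = -0.412 + (-2.057)/1.0309 = -2.4074 → -2.41.
α₁ = Φ(-2.41) = 0.0080; rank = round(400 × 0.0080) = 3; θ*₍3₎ = 38.6.
Upper: z₀ + z₂ = 1.233; 1 − a(z₀+z₂) = 0.9815; argument = 0.8442 → 0.84; α₂ = 0.7995; rank = 320; θ*₍320₎ = 44.0.

(38.6, 44.0)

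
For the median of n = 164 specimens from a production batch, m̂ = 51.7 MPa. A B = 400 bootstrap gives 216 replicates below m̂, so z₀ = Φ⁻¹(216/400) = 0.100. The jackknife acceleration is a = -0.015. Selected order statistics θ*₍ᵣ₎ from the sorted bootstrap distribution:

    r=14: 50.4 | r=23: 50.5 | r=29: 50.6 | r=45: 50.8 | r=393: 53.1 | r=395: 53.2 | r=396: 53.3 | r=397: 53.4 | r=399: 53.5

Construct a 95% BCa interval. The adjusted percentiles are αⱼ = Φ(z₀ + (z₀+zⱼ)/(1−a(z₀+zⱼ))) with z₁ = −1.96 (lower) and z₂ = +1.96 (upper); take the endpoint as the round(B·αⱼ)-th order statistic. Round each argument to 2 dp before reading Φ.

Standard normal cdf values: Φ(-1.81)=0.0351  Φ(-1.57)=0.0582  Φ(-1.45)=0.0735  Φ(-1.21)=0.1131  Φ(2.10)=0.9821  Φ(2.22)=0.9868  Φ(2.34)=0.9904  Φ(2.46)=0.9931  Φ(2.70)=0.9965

Lower: z₀ + z₁ = 0.100 + (-1.960) = -1.860; 1 − a(z₀+z₁) = 1 − (-0.015)(-1.860) = 0.9721; argument = 0.100 + (-1.860)/0.9721 = -1.8134 → -1.81.
α₁ = Φ(-1.81) = 0.0351; rank = round(400 × 0.0351) = 14; θ*₍14₎ = 50.4.
Upper: z₀ + z₂ = 2.060; 1 − a(z₀+z₂) = 1.0309; argument = 2.0983 → 2.10; α₂ = 0.9821; rank = 393; θ*₍393₎ = 53.1.

(50.4, 53.1)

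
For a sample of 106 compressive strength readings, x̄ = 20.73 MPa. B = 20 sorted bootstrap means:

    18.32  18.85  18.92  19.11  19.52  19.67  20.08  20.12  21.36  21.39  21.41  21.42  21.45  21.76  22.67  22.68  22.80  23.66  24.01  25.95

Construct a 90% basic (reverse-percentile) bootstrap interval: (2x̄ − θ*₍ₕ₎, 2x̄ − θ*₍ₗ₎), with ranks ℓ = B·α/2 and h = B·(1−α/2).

(17.45, 23.14)

Percentile endpoints at ranks 1 and 19: θ*₍1₎ = 18.32, θ*₍19₎ = 24.01.
Basic interval reflects these around x̄:
  lower = 2 × 20.73 − 24.01 = 17.45
  upper = 2 × 20.73 − 18.32 = 23.14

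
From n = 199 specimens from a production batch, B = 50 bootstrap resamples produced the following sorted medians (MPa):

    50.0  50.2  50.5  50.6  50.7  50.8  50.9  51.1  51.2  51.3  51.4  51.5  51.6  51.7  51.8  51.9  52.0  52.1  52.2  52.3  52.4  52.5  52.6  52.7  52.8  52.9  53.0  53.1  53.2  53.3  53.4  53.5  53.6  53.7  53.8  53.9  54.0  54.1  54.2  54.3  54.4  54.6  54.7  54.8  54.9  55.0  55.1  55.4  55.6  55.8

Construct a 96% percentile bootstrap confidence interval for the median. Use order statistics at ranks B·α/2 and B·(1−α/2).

α = 0.04; lower rank = 50 × 0.020 = 1; upper rank = 50 × 0.980 = 49.
The 1st smallest replicate is 50.0; the 49th is 55.6.

(50.0, 55.6)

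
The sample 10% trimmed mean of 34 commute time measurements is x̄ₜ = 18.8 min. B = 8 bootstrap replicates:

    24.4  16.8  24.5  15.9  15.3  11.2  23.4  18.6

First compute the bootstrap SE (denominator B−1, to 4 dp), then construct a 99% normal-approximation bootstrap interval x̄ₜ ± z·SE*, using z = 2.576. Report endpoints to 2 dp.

(6.20, 31.40)

Mean of replicates = 18.7625; sum of squared deviations = 167.4587; SE* = √(167.4587/7) = 4.8911
Margin = 2.576 × 4.8911 = 12.599
Interval: 18.8 ± 12.599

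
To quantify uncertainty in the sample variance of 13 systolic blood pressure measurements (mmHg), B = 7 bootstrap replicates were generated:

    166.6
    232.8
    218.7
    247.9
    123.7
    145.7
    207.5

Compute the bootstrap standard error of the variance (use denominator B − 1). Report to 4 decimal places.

Bootstrap SE is the standard deviation of the 7 replicate variances.
Mean of replicates: (166.6 + 232.8 + 218.7 + 247.9 + 123.7 + 145.7 + 207.5) / 7 = 1342.90000 / 7 = 191.84286
Sum of squared deviations: (−25.24286)² + (+40.95714)² + (+26.85714)² + (+56.05714)² + (−68.14286)² + (−46.14286)² + (+15.65714)² = 13196.15714
Variance = 13196.15714 / 6 = 2199.35952
SE* = √2199.35952

SE* = 46.8973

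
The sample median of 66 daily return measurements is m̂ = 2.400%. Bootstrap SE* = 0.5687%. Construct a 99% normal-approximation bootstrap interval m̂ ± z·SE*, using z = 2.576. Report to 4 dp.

Margin = 2.576 × 0.5687 = 1.46497
Interval: 2.400 ± 1.46497

(0.9350, 3.8650)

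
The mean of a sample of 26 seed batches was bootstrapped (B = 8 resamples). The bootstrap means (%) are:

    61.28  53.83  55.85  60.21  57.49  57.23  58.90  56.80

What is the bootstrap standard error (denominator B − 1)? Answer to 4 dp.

Bootstrap SE is the standard deviation of the 8 replicate means.
Mean of replicates: (61.28 + 53.83 + 55.85 + 60.21 + 57.49 + 57.23 + 58.90 + 56.80) / 8 = 461.59000 / 8 = 57.69875
Sum of squared deviations: (+3.58125)² + (−3.86875)² + (−1.84875)² + (+2.51125)² + (−0.20875)² + (−0.46875)² + (+1.20125)² + (−0.89875)² = 40.03089
Variance = 40.03089 / 7 = 5.71870
SE* = √5.71870

SE* = 2.3914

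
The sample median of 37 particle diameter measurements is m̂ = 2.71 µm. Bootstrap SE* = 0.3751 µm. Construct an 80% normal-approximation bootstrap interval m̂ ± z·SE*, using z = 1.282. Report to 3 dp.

Margin = 1.282 × 0.3751 = 0.4809
Interval: 2.71 ± 0.4809

(2.229, 3.191)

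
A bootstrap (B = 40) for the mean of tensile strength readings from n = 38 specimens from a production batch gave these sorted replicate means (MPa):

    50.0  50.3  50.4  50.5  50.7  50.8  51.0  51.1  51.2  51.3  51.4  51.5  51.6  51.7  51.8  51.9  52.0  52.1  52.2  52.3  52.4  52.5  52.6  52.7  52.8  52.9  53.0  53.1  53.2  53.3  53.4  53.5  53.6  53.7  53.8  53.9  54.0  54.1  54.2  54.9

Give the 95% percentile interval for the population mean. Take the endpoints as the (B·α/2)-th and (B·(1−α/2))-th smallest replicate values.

α = 0.05; lower rank = 40 × 0.025 = 1; upper rank = 40 × 0.975 = 39.
The 1st smallest replicate is 50.0; the 39th is 54.2.

(50.0, 54.2)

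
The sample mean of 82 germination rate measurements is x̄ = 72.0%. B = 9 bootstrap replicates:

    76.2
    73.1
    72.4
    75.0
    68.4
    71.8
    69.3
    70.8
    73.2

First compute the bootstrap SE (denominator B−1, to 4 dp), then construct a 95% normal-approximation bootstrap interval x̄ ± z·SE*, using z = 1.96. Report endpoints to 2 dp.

Mean of replicates = 72.2444; sum of squared deviations = 50.6422; SE* = √(50.6422/8) = 2.5160
Margin = 1.96 × 2.5160 = 4.931
Interval: 72.0 ± 4.931

(67.07, 76.93)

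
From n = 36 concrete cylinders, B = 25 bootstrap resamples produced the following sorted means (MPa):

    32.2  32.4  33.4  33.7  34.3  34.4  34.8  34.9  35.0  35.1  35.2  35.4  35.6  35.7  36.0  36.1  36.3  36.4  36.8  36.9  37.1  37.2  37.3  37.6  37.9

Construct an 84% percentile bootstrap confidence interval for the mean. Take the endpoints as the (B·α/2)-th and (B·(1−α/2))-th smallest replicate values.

α = 0.16; lower rank = 25 × 0.080 = 2; upper rank = 25 × 0.920 = 23.
The 2nd smallest replicate is 32.4; the 23rd is 37.3.

(32.4, 37.3)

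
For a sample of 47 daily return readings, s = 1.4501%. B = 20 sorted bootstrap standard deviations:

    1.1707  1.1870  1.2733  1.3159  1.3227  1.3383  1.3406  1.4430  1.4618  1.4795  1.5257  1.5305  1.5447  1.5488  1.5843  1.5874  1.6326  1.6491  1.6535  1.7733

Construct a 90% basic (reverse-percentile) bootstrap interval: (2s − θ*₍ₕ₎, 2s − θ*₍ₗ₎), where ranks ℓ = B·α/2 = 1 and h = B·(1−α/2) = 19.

Percentile endpoints at ranks 1 and 19: θ*₍1₎ = 1.1707, θ*₍19₎ = 1.6535.
Basic interval reflects these around s:
  lower = 2 × 1.4501 − 1.6535 = 1.2467
  upper = 2 × 1.4501 − 1.1707 = 1.7295

(1.2467, 1.7295)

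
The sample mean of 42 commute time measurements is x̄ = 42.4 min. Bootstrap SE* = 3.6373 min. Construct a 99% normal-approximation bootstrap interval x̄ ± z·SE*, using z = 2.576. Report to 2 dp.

(33.03, 51.77)

Margin = 2.576 × 3.6373 = 9.370
Interval: 42.4 ± 9.370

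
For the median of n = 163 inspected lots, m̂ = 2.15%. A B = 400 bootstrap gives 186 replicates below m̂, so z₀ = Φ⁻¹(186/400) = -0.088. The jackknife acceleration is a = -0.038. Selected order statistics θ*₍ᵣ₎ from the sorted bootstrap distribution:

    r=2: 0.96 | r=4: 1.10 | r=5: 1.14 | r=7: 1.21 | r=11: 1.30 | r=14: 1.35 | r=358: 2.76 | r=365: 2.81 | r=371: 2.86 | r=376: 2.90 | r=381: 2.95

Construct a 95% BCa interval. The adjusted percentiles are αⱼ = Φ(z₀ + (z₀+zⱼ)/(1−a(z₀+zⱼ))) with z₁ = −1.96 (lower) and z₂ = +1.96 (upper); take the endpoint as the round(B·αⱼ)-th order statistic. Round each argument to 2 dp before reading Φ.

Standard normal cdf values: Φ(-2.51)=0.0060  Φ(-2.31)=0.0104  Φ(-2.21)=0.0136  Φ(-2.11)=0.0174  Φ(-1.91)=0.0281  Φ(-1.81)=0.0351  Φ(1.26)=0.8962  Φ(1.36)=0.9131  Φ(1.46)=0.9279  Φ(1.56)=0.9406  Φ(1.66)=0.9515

(1.10, 2.95)

Lower: z₀ + z₁ = -0.088 + (-1.960) = -2.048; 1 − a(z₀+z₁) = 1 − (-0.038)(-2.048) = 0.9222; argument = -0.088 + (-2.048)/0.9222 = -2.3088 → -2.31.
α₁ = Φ(-2.31) = 0.0104; rank = round(400 × 0.0104) = 4; θ*₍4₎ = 1.10.
Upper: z₀ + z₂ = 1.872; 1 − a(z₀+z₂) = 1.0711; argument = 1.6597 → 1.66; α₂ = 0.9515; rank = 381; θ*₍381₎ = 2.95.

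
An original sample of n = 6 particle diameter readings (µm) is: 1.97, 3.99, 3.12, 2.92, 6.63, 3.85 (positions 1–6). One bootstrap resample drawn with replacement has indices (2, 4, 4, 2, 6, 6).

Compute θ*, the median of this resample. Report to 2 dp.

θ* = 3.85

Resample values: 3.99, 2.92, 2.92, 3.99, 3.85, 3.85.
Sorted: 2.92, 2.92, 3.85, 3.85, 3.99, 3.99
Median = average of the two middle values = 3.85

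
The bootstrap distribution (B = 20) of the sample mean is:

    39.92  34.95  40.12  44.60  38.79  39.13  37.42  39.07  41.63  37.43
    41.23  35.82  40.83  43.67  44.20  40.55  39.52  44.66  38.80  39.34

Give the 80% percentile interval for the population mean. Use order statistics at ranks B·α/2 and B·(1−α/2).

Sorted replicates: 34.95, 35.82, 37.42, 37.43, 38.79, 38.80, 39.07, 39.13, 39.34, 39.52, 39.92, 40.12, 40.55, 40.83, 41.23, 41.63, 43.67, 44.20, 44.60, 44.66
α = 0.20; lower rank = 20 × 0.100 = 2; upper rank = 20 × 0.900 = 18.
The 2nd smallest replicate is 35.82; the 18th is 44.20.

(35.82, 44.20)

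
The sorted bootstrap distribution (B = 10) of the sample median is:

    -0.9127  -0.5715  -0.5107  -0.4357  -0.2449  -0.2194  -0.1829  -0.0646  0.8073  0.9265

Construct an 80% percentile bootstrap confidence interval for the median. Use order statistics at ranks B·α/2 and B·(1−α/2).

α = 0.20; lower rank = 10 × 0.100 = 1; upper rank = 10 × 0.900 = 9.
The 1st smallest replicate is -0.9127; the 9th is 0.8073.

(-0.9127, 0.8073)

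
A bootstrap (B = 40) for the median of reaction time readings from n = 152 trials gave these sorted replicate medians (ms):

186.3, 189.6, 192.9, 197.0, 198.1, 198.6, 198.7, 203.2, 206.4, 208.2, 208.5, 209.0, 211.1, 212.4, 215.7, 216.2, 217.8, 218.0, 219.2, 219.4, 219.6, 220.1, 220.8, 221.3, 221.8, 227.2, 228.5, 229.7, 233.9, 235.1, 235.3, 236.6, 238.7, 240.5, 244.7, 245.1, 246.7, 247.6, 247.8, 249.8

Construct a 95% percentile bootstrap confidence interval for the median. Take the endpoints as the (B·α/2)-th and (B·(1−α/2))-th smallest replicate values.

α = 0.05; lower rank = 40 × 0.025 = 1; upper rank = 40 × 0.975 = 39.
The 1st smallest replicate is 186.3; the 39th is 247.8.

(186.3, 247.8)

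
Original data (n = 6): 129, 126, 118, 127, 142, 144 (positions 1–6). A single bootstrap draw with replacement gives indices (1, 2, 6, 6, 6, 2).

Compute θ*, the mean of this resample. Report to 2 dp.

Resample values: 129, 126, 144, 144, 144, 126.
Mean = (129 + 126 + 144 + 144 + 144 + 126) / 6 = 813.0 / 6 = 135.50

θ* = 135.50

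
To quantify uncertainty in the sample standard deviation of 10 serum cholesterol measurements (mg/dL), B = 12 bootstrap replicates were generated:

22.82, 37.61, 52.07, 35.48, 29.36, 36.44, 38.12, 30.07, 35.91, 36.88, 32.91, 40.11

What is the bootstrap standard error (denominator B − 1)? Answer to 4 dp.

Bootstrap SE is the standard deviation of the 12 replicate standard deviations.
Mean of replicates: (22.82 + 37.61 + 52.07 + 35.48 + 29.36 + 36.44 + 38.12 + 30.07 + 35.91 + 36.88 + 32.91 + 40.11) / 12 = 427.78000 / 12 = 35.64833
Sum of squared deviations: (−12.82833)² + (+1.96167)² + (+16.42167)² + (−0.16833)² + (−6.28833)² + (+0.79167)² + (+2.47167)² + (−5.57833)² + (+0.26167)² + (+1.23167)² + (−2.73833)² + (+4.46167)² = 544.50097
Variance = 544.50097 / 11 = 49.50009
SE* = √49.50009

SE* = 7.0356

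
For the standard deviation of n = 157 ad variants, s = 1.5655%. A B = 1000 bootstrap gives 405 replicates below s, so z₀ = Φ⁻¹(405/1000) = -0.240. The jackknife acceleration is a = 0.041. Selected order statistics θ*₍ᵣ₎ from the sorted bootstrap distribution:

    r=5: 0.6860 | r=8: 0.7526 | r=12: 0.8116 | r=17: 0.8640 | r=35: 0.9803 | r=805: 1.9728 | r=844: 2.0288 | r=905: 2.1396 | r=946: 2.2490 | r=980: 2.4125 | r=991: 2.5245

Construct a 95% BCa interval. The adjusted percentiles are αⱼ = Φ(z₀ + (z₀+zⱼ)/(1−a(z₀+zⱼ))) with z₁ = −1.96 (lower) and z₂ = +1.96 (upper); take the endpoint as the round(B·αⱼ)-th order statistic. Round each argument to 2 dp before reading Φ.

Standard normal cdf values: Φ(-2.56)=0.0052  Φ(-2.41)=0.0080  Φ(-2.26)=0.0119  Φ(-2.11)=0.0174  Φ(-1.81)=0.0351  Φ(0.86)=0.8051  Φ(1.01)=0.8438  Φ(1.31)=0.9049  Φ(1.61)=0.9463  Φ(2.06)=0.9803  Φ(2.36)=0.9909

Lower: z₀ + z₁ = -0.240 + (-1.960) = -2.200; 1 − a(z₀+z₁) = 1 − (0.041)(-2.200) = 1.0902; argument = -0.240 + (-2.200)/1.0902 = -2.2580 → -2.26.
α₁ = Φ(-2.26) = 0.0119; rank = round(1000 × 0.0119) = 12; θ*₍12₎ = 0.8116.
Upper: z₀ + z₂ = 1.720; 1 − a(z₀+z₂) = 0.9295; argument = 1.6105 → 1.61; α₂ = 0.9463; rank = 946; θ*₍946₎ = 2.2490.

(0.8116, 2.2490)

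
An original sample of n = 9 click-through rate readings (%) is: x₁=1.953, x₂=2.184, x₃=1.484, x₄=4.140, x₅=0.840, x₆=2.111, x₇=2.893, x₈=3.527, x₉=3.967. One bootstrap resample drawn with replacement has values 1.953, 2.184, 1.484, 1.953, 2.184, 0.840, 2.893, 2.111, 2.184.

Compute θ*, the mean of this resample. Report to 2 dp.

θ* = 1.98

Mean = (1.953 + 2.184 + 1.484 + 1.953 + 2.184 + 0.840 + 2.893 + 2.111 + 2.184) / 9 = 17.7860 / 9 = 1.98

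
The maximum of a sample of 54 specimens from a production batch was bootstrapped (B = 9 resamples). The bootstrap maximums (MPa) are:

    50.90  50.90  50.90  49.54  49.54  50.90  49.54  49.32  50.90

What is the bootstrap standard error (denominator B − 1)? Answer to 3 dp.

SE* = 0.749

Bootstrap SE is the standard deviation of the 9 replicate maximums.
Mean of replicates: (50.90 + 50.90 + 50.90 + 49.54 + 49.54 + 50.90 + 49.54 + 49.32 + 50.90) / 9 = 452.4400 / 9 = 50.2711
Sum of squared deviations: (+0.6289)² + (+0.6289)² + (+0.6289)² + (−0.7311)² + (−0.7311)² + (+0.6289)² + (−0.7311)² + (−0.9511)² + (+0.6289)² = 4.4857
Variance = 4.4857 / 8 = 0.5607
SE* = √0.5607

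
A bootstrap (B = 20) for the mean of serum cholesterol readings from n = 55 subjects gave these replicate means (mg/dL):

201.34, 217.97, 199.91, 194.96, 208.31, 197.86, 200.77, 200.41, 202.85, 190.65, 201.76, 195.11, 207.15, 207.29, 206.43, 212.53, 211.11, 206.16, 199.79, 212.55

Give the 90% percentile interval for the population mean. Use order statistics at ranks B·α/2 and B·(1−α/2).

(190.65, 212.55)

Sorted replicates: 190.65, 194.96, 195.11, 197.86, 199.79, 199.91, 200.41, 200.77, 201.34, 201.76, 202.85, 206.16, 206.43, 207.15, 207.29, 208.31, 211.11, 212.53, 212.55, 217.97
α = 0.10; lower rank = 20 × 0.050 = 1; upper rank = 20 × 0.950 = 19.
The 1st smallest replicate is 190.65; the 19th is 212.55.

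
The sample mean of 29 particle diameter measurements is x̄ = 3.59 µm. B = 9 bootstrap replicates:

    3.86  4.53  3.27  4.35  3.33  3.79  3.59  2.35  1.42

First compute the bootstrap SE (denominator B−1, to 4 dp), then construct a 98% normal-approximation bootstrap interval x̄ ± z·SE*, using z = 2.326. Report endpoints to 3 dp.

Mean of replicates = 3.3878; sum of squared deviations = 7.6226; SE* = √(7.6226/8) = 0.9761
Margin = 2.326 × 0.9761 = 2.2704
Interval: 3.59 ± 2.2704

(1.320, 5.860)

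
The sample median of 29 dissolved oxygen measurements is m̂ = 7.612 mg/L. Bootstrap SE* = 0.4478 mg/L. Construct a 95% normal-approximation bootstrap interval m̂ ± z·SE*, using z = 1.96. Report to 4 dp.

(6.7343, 8.4897)

Margin = 1.96 × 0.4478 = 0.87769
Interval: 7.612 ± 0.87769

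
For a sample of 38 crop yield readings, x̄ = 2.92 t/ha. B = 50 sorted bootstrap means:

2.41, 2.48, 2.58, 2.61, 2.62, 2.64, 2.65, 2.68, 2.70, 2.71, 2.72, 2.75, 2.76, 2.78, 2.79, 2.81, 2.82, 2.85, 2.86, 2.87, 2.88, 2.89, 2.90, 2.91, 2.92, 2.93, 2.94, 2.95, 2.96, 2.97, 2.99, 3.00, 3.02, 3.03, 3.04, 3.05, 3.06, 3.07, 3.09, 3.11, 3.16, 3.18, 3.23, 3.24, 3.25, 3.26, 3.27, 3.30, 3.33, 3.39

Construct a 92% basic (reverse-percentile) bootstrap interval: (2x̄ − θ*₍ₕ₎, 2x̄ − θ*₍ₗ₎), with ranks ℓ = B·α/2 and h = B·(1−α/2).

(2.54, 3.36)

Percentile endpoints at ranks 2 and 48: θ*₍2₎ = 2.48, θ*₍48₎ = 3.30.
Basic interval reflects these around x̄:
  lower = 2 × 2.92 − 3.30 = 2.54
  upper = 2 × 2.92 − 2.48 = 3.36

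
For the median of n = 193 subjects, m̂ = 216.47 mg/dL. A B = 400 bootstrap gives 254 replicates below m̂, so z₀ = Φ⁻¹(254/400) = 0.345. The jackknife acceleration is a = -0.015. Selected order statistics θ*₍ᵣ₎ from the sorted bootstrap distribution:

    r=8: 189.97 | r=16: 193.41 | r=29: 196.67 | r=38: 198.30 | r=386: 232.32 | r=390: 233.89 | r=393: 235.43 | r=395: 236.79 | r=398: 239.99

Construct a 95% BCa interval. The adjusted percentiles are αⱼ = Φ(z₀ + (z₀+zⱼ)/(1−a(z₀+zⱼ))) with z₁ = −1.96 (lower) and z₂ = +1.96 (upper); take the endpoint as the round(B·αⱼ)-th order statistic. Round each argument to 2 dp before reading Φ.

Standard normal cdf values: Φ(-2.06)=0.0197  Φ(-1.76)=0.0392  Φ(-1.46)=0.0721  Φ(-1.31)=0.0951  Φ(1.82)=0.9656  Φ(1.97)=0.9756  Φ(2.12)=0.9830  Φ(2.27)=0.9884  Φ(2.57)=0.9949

Lower: z₀ + z₁ = 0.345 + (-1.960) = -1.615; 1 − a(z₀+z₁) = 1 − (-0.015)(-1.615) = 0.9758; argument = 0.345 + (-1.615)/0.9758 = -1.3101 → -1.31.
α₁ = Φ(-1.31) = 0.0951; rank = round(400 × 0.0951) = 38; θ*₍38₎ = 198.30.
Upper: z₀ + z₂ = 2.305; 1 − a(z₀+z₂) = 1.0346; argument = 2.5730 → 2.57; α₂ = 0.9949; rank = 398; θ*₍398₎ = 239.99.

(198.30, 239.99)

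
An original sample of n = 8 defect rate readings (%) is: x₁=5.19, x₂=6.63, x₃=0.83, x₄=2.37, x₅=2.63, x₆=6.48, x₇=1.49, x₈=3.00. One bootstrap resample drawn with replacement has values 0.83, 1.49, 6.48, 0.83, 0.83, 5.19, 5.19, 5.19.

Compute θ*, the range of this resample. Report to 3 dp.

θ* = 5.650

Range = 6.48 − 0.83 = 5.650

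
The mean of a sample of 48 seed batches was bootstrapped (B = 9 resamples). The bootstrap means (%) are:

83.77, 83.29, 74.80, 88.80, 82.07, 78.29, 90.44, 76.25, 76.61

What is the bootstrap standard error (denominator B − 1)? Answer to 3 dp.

SE* = 5.573

Bootstrap SE is the standard deviation of the 9 replicate means.
Mean of replicates: (83.77 + 83.29 + 74.80 + 88.80 + 82.07 + 78.29 + 90.44 + 76.25 + 76.61) / 9 = 734.3200 / 9 = 81.5911
Sum of squared deviations: (+2.1789)² + (+1.6989)² + (−6.7911)² + (+7.2089)² + (+0.4789)² + (−3.3011)² + (+8.8489)² + (−5.3411)² + (−4.9811)² = 248.4895
Variance = 248.4895 / 8 = 31.0612
SE* = √31.0612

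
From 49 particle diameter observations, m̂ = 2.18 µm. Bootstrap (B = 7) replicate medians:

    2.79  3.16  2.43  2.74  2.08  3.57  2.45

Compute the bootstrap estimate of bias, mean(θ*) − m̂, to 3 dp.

bias = +0.566

mean(θ*) = (2.79 + 3.16 + 2.43 + 2.74 + 2.08 + 3.57 + 2.45) / 7 = 2.7457
bias = 2.7457 − 2.18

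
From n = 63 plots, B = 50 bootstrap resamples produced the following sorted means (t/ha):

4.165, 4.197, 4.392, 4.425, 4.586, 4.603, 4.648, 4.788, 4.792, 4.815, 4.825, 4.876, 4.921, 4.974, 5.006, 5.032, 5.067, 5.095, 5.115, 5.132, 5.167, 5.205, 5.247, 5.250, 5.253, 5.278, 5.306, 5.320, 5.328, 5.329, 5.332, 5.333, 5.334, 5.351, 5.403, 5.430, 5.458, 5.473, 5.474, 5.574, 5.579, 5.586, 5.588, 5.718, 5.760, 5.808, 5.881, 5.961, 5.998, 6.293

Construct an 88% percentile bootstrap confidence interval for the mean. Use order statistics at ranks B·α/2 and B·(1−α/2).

(4.392, 5.881)

α = 0.12; lower rank = 50 × 0.060 = 3; upper rank = 50 × 0.940 = 47.
The 3rd smallest replicate is 4.392; the 47th is 5.881.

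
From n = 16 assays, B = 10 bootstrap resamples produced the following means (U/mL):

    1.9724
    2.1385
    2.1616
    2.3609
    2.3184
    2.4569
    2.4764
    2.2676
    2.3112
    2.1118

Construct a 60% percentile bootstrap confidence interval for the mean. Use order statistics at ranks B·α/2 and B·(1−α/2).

Sorted replicates: 1.9724, 2.1118, 2.1385, 2.1616, 2.2676, 2.3112, 2.3184, 2.3609, 2.4569, 2.4764
α = 0.40; lower rank = 10 × 0.200 = 2; upper rank = 10 × 0.800 = 8.
The 2nd smallest replicate is 2.1118; the 8th is 2.3609.

(2.1118, 2.3609)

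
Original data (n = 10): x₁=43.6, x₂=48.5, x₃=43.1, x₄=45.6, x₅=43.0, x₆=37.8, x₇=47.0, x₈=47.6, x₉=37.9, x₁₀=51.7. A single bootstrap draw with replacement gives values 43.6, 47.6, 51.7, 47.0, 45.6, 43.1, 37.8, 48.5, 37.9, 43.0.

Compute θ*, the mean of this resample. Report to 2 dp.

θ* = 44.58

Mean = (43.6 + 47.6 + 51.7 + 47.0 + 45.6 + 43.1 + 37.8 + 48.5 + 37.9 + 43.0) / 10 = 445.80 / 10 = 44.58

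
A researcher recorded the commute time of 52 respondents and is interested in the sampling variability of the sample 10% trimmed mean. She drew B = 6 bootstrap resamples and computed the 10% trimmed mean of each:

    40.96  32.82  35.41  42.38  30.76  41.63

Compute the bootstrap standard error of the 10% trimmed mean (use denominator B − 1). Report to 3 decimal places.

SE* = 4.987

Bootstrap SE is the standard deviation of the 6 replicate 10% trimmed means.
Mean of replicates: (40.96 + 32.82 + 35.41 + 42.38 + 30.76 + 41.63) / 6 = 223.9600 / 6 = 37.3267
Sum of squared deviations: (+3.6333)² + (−4.5067)² + (−1.9167)² + (+5.0533)² + (−6.5667)² + (+4.3033)² = 124.3607
Variance = 124.3607 / 5 = 24.8721
SE* = √24.8721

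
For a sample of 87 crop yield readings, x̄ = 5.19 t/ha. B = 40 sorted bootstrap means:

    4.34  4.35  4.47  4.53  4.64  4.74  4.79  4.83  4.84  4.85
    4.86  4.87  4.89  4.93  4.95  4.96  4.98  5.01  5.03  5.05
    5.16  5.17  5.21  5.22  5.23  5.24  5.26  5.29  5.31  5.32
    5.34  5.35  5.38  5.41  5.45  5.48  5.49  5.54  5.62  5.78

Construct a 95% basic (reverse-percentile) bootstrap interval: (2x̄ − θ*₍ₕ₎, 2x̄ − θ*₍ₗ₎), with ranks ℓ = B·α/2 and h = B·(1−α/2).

Percentile endpoints at ranks 1 and 39: θ*₍1₎ = 4.34, θ*₍39₎ = 5.62.
Basic interval reflects these around x̄:
  lower = 2 × 5.19 − 5.62 = 4.76
  upper = 2 × 5.19 − 4.34 = 6.04

(4.76, 6.04)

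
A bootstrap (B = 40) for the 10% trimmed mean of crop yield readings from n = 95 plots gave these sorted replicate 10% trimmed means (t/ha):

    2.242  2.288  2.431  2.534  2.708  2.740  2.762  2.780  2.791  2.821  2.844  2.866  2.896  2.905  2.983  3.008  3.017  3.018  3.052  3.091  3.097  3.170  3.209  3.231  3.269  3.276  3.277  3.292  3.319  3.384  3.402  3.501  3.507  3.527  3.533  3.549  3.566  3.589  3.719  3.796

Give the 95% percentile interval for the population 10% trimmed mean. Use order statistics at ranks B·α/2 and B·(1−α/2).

(2.242, 3.719)

α = 0.05; lower rank = 40 × 0.025 = 1; upper rank = 40 × 0.975 = 39.
The 1st smallest replicate is 2.242; the 39th is 3.719.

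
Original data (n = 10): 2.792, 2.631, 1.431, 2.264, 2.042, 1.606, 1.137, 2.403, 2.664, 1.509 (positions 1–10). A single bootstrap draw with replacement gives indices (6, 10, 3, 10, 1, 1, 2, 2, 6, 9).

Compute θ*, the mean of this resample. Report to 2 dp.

Resample values: 1.606, 1.509, 1.431, 1.509, 2.792, 2.792, 2.631, 2.631, 1.606, 2.664.
Mean = (1.606 + 1.509 + 1.431 + 1.509 + 2.792 + 2.792 + 2.631 + 2.631 + 1.606 + 2.664) / 10 = 21.1710 / 10 = 2.12

θ* = 2.12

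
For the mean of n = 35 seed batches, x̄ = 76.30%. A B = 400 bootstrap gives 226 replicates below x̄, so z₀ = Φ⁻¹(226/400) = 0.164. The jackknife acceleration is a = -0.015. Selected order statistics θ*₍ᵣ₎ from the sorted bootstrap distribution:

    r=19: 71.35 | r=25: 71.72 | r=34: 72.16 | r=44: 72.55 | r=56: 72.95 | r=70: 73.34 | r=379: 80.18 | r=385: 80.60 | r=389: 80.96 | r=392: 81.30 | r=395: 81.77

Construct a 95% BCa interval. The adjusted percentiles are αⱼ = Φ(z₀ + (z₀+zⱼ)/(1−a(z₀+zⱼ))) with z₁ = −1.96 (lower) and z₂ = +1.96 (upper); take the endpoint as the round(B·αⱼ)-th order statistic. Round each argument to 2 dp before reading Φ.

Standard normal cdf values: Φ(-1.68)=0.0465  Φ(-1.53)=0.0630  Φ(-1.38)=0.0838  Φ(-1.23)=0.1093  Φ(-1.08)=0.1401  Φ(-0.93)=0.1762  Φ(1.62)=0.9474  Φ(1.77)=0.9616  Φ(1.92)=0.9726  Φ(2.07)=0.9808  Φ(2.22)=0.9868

(71.35, 81.77)

Lower: z₀ + z₁ = 0.164 + (-1.960) = -1.796; 1 − a(z₀+z₁) = 1 − (-0.015)(-1.796) = 0.9731; argument = 0.164 + (-1.796)/0.9731 = -1.6817 → -1.68.
α₁ = Φ(-1.68) = 0.0465; rank = round(400 × 0.0465) = 19; θ*₍19₎ = 71.35.
Upper: z₀ + z₂ = 2.124; 1 − a(z₀+z₂) = 1.0319; argument = 2.2224 → 2.22; α₂ = 0.9868; rank = 395; θ*₍395₎ = 81.77.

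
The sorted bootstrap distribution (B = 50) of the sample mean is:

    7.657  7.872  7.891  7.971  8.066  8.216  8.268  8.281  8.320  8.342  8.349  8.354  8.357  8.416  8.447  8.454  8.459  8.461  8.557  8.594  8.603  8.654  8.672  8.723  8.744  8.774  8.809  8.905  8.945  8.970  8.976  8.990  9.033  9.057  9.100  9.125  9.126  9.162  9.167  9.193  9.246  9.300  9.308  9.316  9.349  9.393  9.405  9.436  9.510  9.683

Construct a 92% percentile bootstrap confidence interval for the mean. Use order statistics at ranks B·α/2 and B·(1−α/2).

α = 0.08; lower rank = 50 × 0.040 = 2; upper rank = 50 × 0.960 = 48.
The 2nd smallest replicate is 7.872; the 48th is 9.436.

(7.872, 9.436)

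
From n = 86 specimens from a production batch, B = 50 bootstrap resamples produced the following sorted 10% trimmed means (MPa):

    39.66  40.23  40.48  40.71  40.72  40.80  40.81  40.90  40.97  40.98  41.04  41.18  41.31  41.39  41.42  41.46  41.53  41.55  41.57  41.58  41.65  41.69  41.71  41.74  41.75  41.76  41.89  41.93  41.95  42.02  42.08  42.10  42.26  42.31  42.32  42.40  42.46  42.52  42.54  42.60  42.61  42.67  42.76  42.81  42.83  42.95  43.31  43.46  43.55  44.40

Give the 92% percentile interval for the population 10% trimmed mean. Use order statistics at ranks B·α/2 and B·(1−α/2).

α = 0.08; lower rank = 50 × 0.040 = 2; upper rank = 50 × 0.960 = 48.
The 2nd smallest replicate is 40.23; the 48th is 43.46.

(40.23, 43.46)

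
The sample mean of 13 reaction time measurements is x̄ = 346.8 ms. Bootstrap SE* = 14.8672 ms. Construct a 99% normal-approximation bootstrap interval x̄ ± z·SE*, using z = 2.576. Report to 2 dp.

(308.50, 385.10)

Margin = 2.576 × 14.8672 = 38.298
Interval: 346.8 ± 38.298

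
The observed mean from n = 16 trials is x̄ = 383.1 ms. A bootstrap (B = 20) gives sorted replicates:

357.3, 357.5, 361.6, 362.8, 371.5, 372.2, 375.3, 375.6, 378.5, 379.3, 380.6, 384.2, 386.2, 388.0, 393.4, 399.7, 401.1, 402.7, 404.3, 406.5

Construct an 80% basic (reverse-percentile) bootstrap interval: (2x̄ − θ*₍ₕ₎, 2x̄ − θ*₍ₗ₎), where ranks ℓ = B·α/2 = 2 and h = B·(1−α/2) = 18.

Percentile endpoints at ranks 2 and 18: θ*₍2₎ = 357.5, θ*₍18₎ = 402.7.
Basic interval reflects these around x̄:
  lower = 2 × 383.1 − 402.7 = 363.5
  upper = 2 × 383.1 − 357.5 = 408.7

(363.5, 408.7)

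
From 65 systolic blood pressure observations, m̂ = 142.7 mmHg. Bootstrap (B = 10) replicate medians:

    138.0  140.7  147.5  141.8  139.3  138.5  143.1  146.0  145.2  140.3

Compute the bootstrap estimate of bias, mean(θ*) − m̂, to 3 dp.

bias = −0.660

mean(θ*) = (138.0 + 140.7 + 147.5 + 141.8 + 139.3 + 138.5 + 143.1 + 146.0 + 145.2 + 140.3) / 10 = 142.0400
bias = 142.0400 − 142.7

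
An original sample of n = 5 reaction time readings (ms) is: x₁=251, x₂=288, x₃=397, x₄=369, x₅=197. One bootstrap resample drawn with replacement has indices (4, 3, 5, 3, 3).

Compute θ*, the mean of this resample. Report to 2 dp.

Resample values: 369, 397, 197, 397, 397.
Mean = (369 + 397 + 197 + 397 + 397) / 5 = 1757.0 / 5 = 351.40

θ* = 351.40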